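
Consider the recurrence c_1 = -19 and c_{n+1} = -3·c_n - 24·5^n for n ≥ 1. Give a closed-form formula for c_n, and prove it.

Computing the first terms: c_1 = -19, c_2 = -63, c_3 = -411. This suggests c_n = -4(-3)^(n - 1) - 3·5^n.
For the base case n = 1: the formula gives -19 = -19 = c_1.
For the inductive step, assume it holds for an arbitrary p ≥ 1, so c_p = -4(-3)^(p - 1) - 3·5^p.
Then c_{p+1} = -3·c_p - 24·5^p = -3·(-4(-3)^(p - 1) - 3·5^p) - 24·5^p = -4(-3)^p - 3·5^(p + 1) = -4(-3)^((p+1) - 1) - 3·5^(p+1),
which is the claimed formula at n = p+1.
By the principle of mathematical induction, the result holds for all n ≥ 1.

c_n = -4(-3)^(n - 1) - 3·5^n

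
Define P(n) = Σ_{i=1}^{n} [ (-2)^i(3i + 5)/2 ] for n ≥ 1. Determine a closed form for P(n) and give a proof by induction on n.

We claim P(n) = (-2)^n(n + 2) - 2 for all n ≥ 1.
Base step (n = 1): P(1) = -8, and the closed form gives -8. They agree.
Inductive step: assume the claim holds for n = i, so P(i) = (-2)^i(i + 2) - 2.
Then P(i+1) = P(i) + ((-2)^i(-3i - 8)) = ((-2)^i(i + 2) - 2) + ((-2)^i(-3i - 8)).
Simplifying, P(i+1) = -2(-2)^i·i - 6(-2)^i - 2 = (-2)^(i+1)((i+1) + 2) - 2,
which is the closed form with n = i+1.
By induction, the statement is established for all n ≥ 1.

P(n) = (-2)^n(n + 2) - 2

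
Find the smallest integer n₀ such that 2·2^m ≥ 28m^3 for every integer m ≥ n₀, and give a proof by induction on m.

n₀ = 16

At m = 15: 65536 < 94500, so the inequality fails and n₀ ≥ 16. We prove 2·2^m ≥ 28m^3 for all m ≥ 16.
Base case (m = 16): 2·2^m = 131072 and 28m^3 = 114688, so 131072 ≥ 114688.
Suppose the result is true for m = r, so 2·2^r ≥ 28r^3.
Then 2·2^(r + 1) = 2·(2·2^r) ≥ 2·(28r^3).
Also, for r ≥ 16 we have 2·(28r^3) ≥ 28(r+1)^3, since 2 ≥ (1 + 1/r)^3 for all r ≥ 16.
Combining, 2·2^(r + 1) ≥ 28(r+1)^3.
This completes the induction.
Hence the smallest such n₀ is 16.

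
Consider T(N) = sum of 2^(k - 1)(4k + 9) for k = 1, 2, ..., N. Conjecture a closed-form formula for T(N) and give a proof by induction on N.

We claim T(N) = 2^N(4N + 5) - 5 for all N ≥ 1.
For the base case N = 1: T(1) = 13, and the closed form gives 13. They agree.
Inductive step: assume the claim holds for N = k, so T(k) = 2^k(4k + 5) - 5.
Then T(k+1) = T(k) + (2^k(4k + 13)) = (2^k(4k + 5) - 5) + (2^k(4k + 13)).
Simplifying, T(k+1) = 8·2^k·k + 18·2^k - 5 = 2^(k+1)(4(k+1) + 5) - 5,
which is the closed form with N = k+1.
Hence, by induction on N, the claim holds for every N ≥ 1.

T(N) = 2^N(4N + 5) - 5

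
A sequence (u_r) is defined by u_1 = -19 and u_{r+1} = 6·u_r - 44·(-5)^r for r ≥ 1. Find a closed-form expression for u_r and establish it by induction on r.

Computing the first terms: u_1 = -19, u_2 = 106, u_3 = -464. This suggests u_r = 4(-5)^r + 6^(r - 1).
For the base case r = 1: the formula gives -19 = -19 = u_1.
For the inductive step, assume it holds for an arbitrary k ≥ 1, so u_k = 4(-5)^k + 6^(k - 1).
Then u_{k+1} = 6·u_k - 44·(-5)^k = 6·(4(-5)^k + 6^(k - 1)) - 44·(-5)^k = 4(-5)^(k + 1) + 6^k = 4(-5)^(k+1) + 6^((k+1) - 1),
which is the claimed formula at r = k+1.
This completes the induction.

u_r = 4(-5)^r + 6^(r - 1)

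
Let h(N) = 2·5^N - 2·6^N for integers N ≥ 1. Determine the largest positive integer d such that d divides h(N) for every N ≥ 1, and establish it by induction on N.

d = 2

Computing the first values: h(1) = -2 and h(2) = -22; gcd(-2, -22) = 2, so d ≤ 2.
We prove 2 | 2·5^N - 2·6^N for all N ≥ 1 by induction on N.
Base case (N = 1): h(1) = -2 = 2·(-1), so 2 | h(1).
Inductive step: assume the claim holds for N = p, i.e. 2 | h(p). Then
h(p+1) − 6·h(p) = (2·5^(p+1) - 2·6^(p+1)) − 6·(2·5^p - 2·6^p) = (2)·5^p·(5 − 6) = (-2)·5^p. Since 2 | h(p) by the inductive hypothesis, 2 | 6·h(p); and 2 | -2 since -2 = 2·-1. Therefore 2 | h(p+1).
This completes the induction.
Therefore the largest such d is 2.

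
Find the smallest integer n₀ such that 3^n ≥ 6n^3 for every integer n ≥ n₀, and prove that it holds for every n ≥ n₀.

At n = 6: 729 < 1296, so the inequality fails and n₀ ≥ 7. We prove 3^n ≥ 6n^3 for all n ≥ 7.
When n = 7: 3^n = 2187 and 6n^3 = 2058, so 2187 ≥ 2058.
Inductive step: assume the claim holds for n = r, so 3^r ≥ 6r^3.
Then 3^(r + 1) = 3·(3^r) ≥ 3·(6r^3).
Also, for r ≥ 7 we have 3·(6r^3) ≥ 6(r+1)^3, since 3 ≥ (1 + 1/r)^3 for all r ≥ 7.
Combining, 3^(r + 1) ≥ 6(r+1)^3.
By induction, the statement is established for all n ≥ 7.
Hence the smallest such n₀ is 7.

n₀ = 7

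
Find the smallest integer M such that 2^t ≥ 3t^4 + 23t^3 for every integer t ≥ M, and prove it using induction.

At t = 19: 524288 < 548720, so the inequality fails and M ≥ 20. We prove 2^t ≥ 3t^4 + 23t^3 for all t ≥ 20.
Base step (t = 20): 2^t = 1048576 and 3t^4 + 23t^3 = 664000, so 1048576 ≥ 664000.
Inductive step: suppose the statement holds for some r ≥ 20, so 2^r ≥ 3r^4 + 23r^3.
Then 2^(r + 1) = 2·(2^r) ≥ 2·(3r^4 + 23r^3).
Also, for r ≥ 20 we have 2·(3r^4 + 23r^3) ≥ 3(r+1)^4 + 23(r+1)^3, since 2·(3r^4 + 23r^3) − (3(r+1)^4 + 23(r+1)^3) = 3r^4 + 11r^3 - 87r^2 - 81r - 26, which is nonnegative for all r ≥ 20.
Combining, 2^(r + 1) ≥ 3(r+1)^4 + 23(r+1)^3.
This completes the induction.
Hence the smallest such M is 20.

M = 20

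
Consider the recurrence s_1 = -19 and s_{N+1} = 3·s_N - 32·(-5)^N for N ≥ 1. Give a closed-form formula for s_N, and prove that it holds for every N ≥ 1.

s_N = 4(-5)^N + 3^(N - 1)

Computing the first terms: s_1 = -19, s_2 = 103, s_3 = -491. This suggests s_N = 4(-5)^N + 3^(N - 1).
When N = 1: the formula gives -19 = -19 = s_1.
For the inductive step, assume it holds for an arbitrary p ≥ 1, so s_p = 4(-5)^p + 3^(p - 1).
Then s_{p+1} = 3·s_p - 32·(-5)^p = 3·(4(-5)^p + 3^(p - 1)) - 32·(-5)^p = 4(-5)^(p + 1) + 3^p = 4(-5)^(p+1) + 3^((p+1) - 1),
which is the claimed formula at N = p+1.
By the principle of mathematical induction, the result holds for all N ≥ 1.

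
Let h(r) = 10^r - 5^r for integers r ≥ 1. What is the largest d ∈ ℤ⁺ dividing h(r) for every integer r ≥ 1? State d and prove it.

d = 5

Computing the first values: h(1) = 5 and h(2) = 75; gcd(5, 75) = 5, so d ≤ 5.
We prove 5 | 10^r - 5^r for all r ≥ 1 by induction on r.
Base step (r = 1): h(1) = 5 = 5·(1), so 5 | h(1).
Suppose the result is true for r = m, i.e. 5 | h(m). Then
10^{m+1} − 5^{m+1} = 10·10^m − 5·5^m = 10·(10^m − 5^m) + (5)·5^m. The first term is divisible by 5 by the inductive hypothesis, and the second term (5)·5^m is divisible by 5 since 5 | 5. Hence 5 | h(m+1).
This completes the induction.
Therefore the largest such d is 5.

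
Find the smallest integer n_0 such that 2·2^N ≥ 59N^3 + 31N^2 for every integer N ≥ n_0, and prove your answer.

At N = 17: 262144 < 298826, so the inequality fails and n_0 ≥ 18. We prove 2·2^N ≥ 59N^3 + 31N^2 for all N ≥ 18.
Base step (N = 18): 2·2^N = 524288 and 59N^3 + 31N^2 = 354132, so 524288 ≥ 354132.
Suppose the result is true for N = j, so 2·2^j ≥ 59j^3 + 31j^2.
Then 2·2^(j + 1) = 2·(2·2^j) ≥ 2·(59j^3 + 31j^2).
Also, for j ≥ 18 we have 2·(59j^3 + 31j^2) ≥ 59(j+1)^3 + 31(j+1)^2, since 2·(59j^3 + 31j^2) − (59(j+1)^3 + 31(j+1)^2) = 59j^3 - 146j^2 - 239j - 90, which is nonnegative for all j ≥ 18.
Combining, 2·2^(j + 1) ≥ 59(j+1)^3 + 31(j+1)^2.
This completes the induction.
Hence the smallest such n_0 is 18.

n_0 = 18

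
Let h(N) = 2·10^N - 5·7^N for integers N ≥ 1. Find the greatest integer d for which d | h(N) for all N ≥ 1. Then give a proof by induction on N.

d = 15

Computing the first values: h(1) = -15 and h(2) = -45; gcd(-15, -45) = 15, so d ≤ 15.
We prove 15 | 2·10^N - 5·7^N for all N ≥ 1 by induction on N.
Base step (N = 1): h(1) = -15 = 15·(-1), so 15 | h(1).
Inductive step: assume the claim holds for N = k, i.e. 15 | h(k). Then
h(k+1) − 10·h(k) = (2·10^(k+1) - 5·7^(k+1)) − 10·(2·10^k - 5·7^k) = (-5)·7^k·(7 − 10) = (15)·7^k. Since 15 | h(k) by the inductive hypothesis, 15 | 10·h(k); and 15 | 15 since 15 = 15·1. Therefore 15 | h(k+1).
This completes the induction.
Therefore the largest such d is 15.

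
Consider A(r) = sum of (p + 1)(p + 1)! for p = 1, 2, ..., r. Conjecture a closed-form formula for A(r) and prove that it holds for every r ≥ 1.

We claim A(r) = (r + 2)! - 2 for all r ≥ 1.
When r = 1: A(1) = 4, and the closed form gives 4. They agree.
For the inductive step, assume it holds for an arbitrary p ≥ 1, so A(p) = (p + 2)! - 2.
Then A(p+1) = A(p) + ((p + 2)(p + 2)!) = ((p + 2)! - 2) + ((p + 2)(p + 2)!).
Simplifying, A(p+1) = ((p+1) + 2)! - 2,
which is the closed form with r = p+1.
By the principle of mathematical induction, the result holds for all r ≥ 1.

A(r) = (r + 2)! - 2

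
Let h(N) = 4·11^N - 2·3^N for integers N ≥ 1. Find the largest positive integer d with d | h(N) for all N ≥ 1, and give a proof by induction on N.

Computing the first values: h(1) = 38 and h(2) = 466; gcd(38, 466) = 2, so d ≤ 2.
We prove 2 | 4·11^N - 2·3^N for all N ≥ 1 by induction on N.
Base step (N = 1): h(1) = 38 = 2·(19), so 2 | h(1).
Suppose the result is true for N = k, i.e. 2 | h(k). Then
h(k+1) − 11·h(k) = (4·11^(k+1) - 2·3^(k+1)) − 11·(4·11^k - 2·3^k) = (-2)·3^k·(3 − 11) = (16)·3^k. Since 2 | h(k) by the inductive hypothesis, 2 | 11·h(k); and 2 | 16 since 16 = 2·8. Therefore 2 | h(k+1).
By the principle of mathematical induction, the result holds for all N ≥ 1.
Therefore the largest such d is 2.

d = 2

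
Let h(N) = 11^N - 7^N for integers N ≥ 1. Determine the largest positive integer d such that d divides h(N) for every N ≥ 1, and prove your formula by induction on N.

Computing the first values: h(1) = 4 and h(2) = 72; gcd(4, 72) = 4, so d ≤ 4.
We prove 4 | 11^N - 7^N for all N ≥ 1 by induction on N.
When N = 1: h(1) = 4 = 4·(1), so 4 | h(1).
Inductive step: assume the claim holds for N = i, i.e. 4 | h(i). Then
11^{i+1} − 7^{i+1} = 11·11^i − 7·7^i = 11·(11^i − 7^i) + (4)·7^i. The first term is divisible by 4 by the inductive hypothesis, and the second term (4)·7^i is divisible by 4 since 4 | 4. Hence 4 | h(i+1).
This completes the induction.
Therefore the largest such d is 4.

d = 4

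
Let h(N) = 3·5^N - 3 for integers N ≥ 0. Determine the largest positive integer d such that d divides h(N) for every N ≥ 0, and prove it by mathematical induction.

d = 12

Computing the first values: h(0) = 0 and h(1) = 12; gcd(0, 12) = 12, so d ≤ 12.
We prove 12 | 3·5^N - 3 for all N ≥ 0 by induction on N.
For the base case N = 0: h(0) = 0 = 12·(0), so 12 | h(0).
Inductive step: assume the claim holds for N = i, i.e. 12 | h(i). Then
h(i+1) = 3·5^(i+1) - 3 = 5·(3·5^i - 3) + 12 = 5·h(i) + 12. The first term is divisible by 12 by the inductive hypothesis, and 12 is divisible by 12. Hence 12 | h(i+1).
By the principle of mathematical induction, the result holds for all N ≥ 0.
Therefore the largest such d is 12.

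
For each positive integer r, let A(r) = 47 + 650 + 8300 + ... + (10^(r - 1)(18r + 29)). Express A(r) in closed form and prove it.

A(r) = 10^r(2r + 3) - 3

We claim A(r) = 10^r(2r + 3) - 3 for all r ≥ 1.
Base step (r = 1): A(1) = 47, and the closed form gives 47. They agree.
Inductive step: assume the claim holds for r = j, so A(j) = 10^j(2j + 3) - 3.
Then A(j+1) = A(j) + (10^j(18j + 47)) = (10^j(2j + 3) - 3) + (10^j(18j + 47)).
Simplifying, A(j+1) = 20·10^j·j + 50·10^j - 3 = 10^(j+1)(2(j+1) + 3) - 3,
which is the closed form with r = j+1.
This completes the induction.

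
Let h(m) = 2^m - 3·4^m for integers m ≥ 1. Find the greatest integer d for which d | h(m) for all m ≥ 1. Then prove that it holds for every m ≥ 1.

d = 2

Computing the first values: h(1) = -10 and h(2) = -44; gcd(-10, -44) = 2, so d ≤ 2.
We prove 2 | 2^m - 3·4^m for all m ≥ 1 by induction on m.
Base step (m = 1): h(1) = -10 = 2·(-5), so 2 | h(1).
Suppose the result is true for m = p, i.e. 2 | h(p). Then
h(p+1) − 4·h(p) = (2^(p+1) - 3·4^(p+1)) − 4·(2^p - 3·4^p) = (1)·2^p·(2 − 4) = (-2)·2^p. Since 2 | h(p) by the inductive hypothesis, 2 | 4·h(p); and 2 | -2 since -2 = 2·-1. Therefore 2 | h(p+1).
By induction, the statement is established for all m ≥ 1.
Therefore the largest such d is 2.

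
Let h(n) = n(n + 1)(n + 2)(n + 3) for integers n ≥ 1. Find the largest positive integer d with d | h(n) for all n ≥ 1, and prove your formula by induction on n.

d = 24

Computing the first values: h(1) = 24 and h(2) = 120; gcd(24, 120) = 24, so d ≤ 24.
We prove 24 | n(n + 1)(n + 2)(n + 3) for all n ≥ 1 by induction on n.
Base step (n = 1): h(1) = 24 = 24·(1), so 24 | h(1).
Suppose the result is true for n = m, i.e. 24 | h(m). Then
h(m+1) − h(m) = (m+1)·(m+2)·(m+3)·(m+4) − m·(m+1)·(m+2)·(m+3) = (m+1)·(m+2)·(m+3)·[(m+4) − m] = 4·(m+1)·(m+2)·(m+3). The product of 3 consecutive integers is divisible by (3)! = 6, so h(m+1) − h(m) is divisible by 4·6 = 24. By the inductive hypothesis 24 | h(m), hence 24 | h(m+1).
By induction, the statement is established for all n ≥ 1.
Therefore the largest such d is 24.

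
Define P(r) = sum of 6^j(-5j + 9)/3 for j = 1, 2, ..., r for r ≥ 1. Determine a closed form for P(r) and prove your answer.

P(r) = 2·6^r(-r + 2) - 4

We claim P(r) = 2·6^r(-r + 2) - 4 for all r ≥ 1.
Base step (r = 1): P(1) = 8, and the closed form gives 8. They agree.
Inductive step: suppose the statement holds for some j ≥ 1, so P(j) = 2·6^j(-j + 2) - 4.
Then P(j+1) = P(j) + (6^j(-10j + 8)) = (2·6^j(-j + 2) - 4) + (6^j(-10j + 8)).
Simplifying, P(j+1) = -12·6^j·j + 12·6^j - 4 = 2·6^(j+1)(-(j+1) + 2) - 4,
which is the closed form with r = j+1.
By induction, the statement is established for all r ≥ 1.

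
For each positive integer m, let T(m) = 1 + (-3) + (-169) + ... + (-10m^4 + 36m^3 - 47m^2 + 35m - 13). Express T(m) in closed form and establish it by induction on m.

T(m) = -m(2m^4 - 4m^3 + m^2 - 3m + 3)

We claim T(m) = -m(2m^4 - 4m^3 + m^2 - 3m + 3) for all m ≥ 1.
When m = 1: T(1) = 1, and the closed form gives 1. They agree.
Inductive step: suppose the statement holds for some k ≥ 1, so T(k) = k(-2k^4 + 4k^3 - k^2 + 3k - 3).
Then T(k+1) = T(k) + (-10k^4 - 4k^3 + k^2 + 9k + 1) = (k(-2k^4 + 4k^3 - k^2 + 3k - 3)) + (-10k^4 - 4k^3 + k^2 + 9k + 1).
Simplifying, T(k+1) = -(k + 1)(2k^4 + 4k^3 + k^2 - 5k - 1) = -(k+1)(2(k+1)^4 - 4(k+1)^3 + (k+1)^2 - 3(k+1) + 3),
which is the closed form with m = k+1.
This completes the induction.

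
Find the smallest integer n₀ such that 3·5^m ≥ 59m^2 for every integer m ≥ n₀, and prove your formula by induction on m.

At m = 3: 375 < 531, so the inequality fails and n₀ ≥ 4. We prove 3·5^m ≥ 59m^2 for all m ≥ 4.
For the base case m = 4: 3·5^m = 1875 and 59m^2 = 944, so 1875 ≥ 944.
Inductive step: assume the claim holds for m = i, so 3·5^i ≥ 59i^2.
Then 3·5^(i + 1) = 5·(3·5^i) ≥ 5·(59i^2).
Also, for i ≥ 4 we have 5·(59i^2) ≥ 59(i+1)^2, since 5 ≥ (1 + 1/i)^2 for all i ≥ 4.
Combining, 3·5^(i + 1) ≥ 59(i+1)^2.
By the principle of mathematical induction, the result holds for all m ≥ 4.
Hence the smallest such n₀ is 4.

n₀ = 4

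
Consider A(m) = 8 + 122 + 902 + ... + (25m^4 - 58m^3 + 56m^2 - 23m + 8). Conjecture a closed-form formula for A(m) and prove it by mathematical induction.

A(m) = m(5m^4 - 2m^3 - 2m^2 + 2m + 5)

We claim A(m) = m(5m^4 - 2m^3 - 2m^2 + 2m + 5) for all m ≥ 1.
When m = 1: A(1) = 8, and the closed form gives 8. They agree.
Inductive step: suppose the statement holds for some i ≥ 1, so A(i) = i(5i^4 - 2i^3 - 2i^2 + 2i + 5).
Then A(i+1) = A(i) + (25i^4 + 42i^3 + 32i^2 + 15i + 8) = (i(5i^4 - 2i^3 - 2i^2 + 2i + 5)) + (25i^4 + 42i^3 + 32i^2 + 15i + 8).
Simplifying, A(i+1) = (i + 1)(5i^4 + 18i^3 + 22i^2 + 12i + 8) = (i+1)(5(i+1)^4 - 2(i+1)^3 - 2(i+1)^2 + 2(i+1) + 5),
which is the closed form with m = i+1.
By the principle of mathematical induction, the result holds for all m ≥ 1.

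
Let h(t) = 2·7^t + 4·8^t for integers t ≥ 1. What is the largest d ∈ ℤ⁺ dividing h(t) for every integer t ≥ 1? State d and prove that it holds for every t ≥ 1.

d = 2

Computing the first values: h(1) = 46 and h(2) = 354; gcd(46, 354) = 2, so d ≤ 2.
We prove 2 | 2·7^t + 4·8^t for all t ≥ 1 by induction on t.
For the base case t = 1: h(1) = 46 = 2·(23), so 2 | h(1).
For the inductive step, assume it holds for an arbitrary k ≥ 1, i.e. 2 | h(k). Then
h(k+1) − 8·h(k) = (2·7^(k+1) + 4·8^(k+1)) − 8·(2·7^k + 4·8^k) = (2)·7^k·(7 − 8) = (-2)·7^k. Since 2 | h(k) by the inductive hypothesis, 2 | 8·h(k); and 2 | -2 since -2 = 2·-1. Therefore 2 | h(k+1).
This completes the induction.
Therefore the largest such d is 2.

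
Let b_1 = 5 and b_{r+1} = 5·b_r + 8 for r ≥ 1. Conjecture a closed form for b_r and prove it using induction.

b_r = 7·5^(r - 1) - 2

Computing the first terms: b_1 = 5, b_2 = 33, b_3 = 173. This suggests b_r = 7·5^(r - 1) - 2.
Base case (r = 1): the formula gives 5 = 5 = b_1.
Inductive step: suppose the statement holds for some i ≥ 1, so b_i = 7·5^(i - 1) - 2.
Then b_{i+1} = 5·b_i + 8 = 5·(7·5^(i - 1) - 2) + 8 = 7·5^i - 2 = 7·5^((i+1) - 1) - 2,
which is the claimed formula at r = i+1.
Hence, by induction on r, the claim holds for every r ≥ 1.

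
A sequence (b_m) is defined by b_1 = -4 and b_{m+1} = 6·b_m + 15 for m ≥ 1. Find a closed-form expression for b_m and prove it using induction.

b_m = -6^(m - 1) - 3

Computing the first terms: b_1 = -4, b_2 = -9, b_3 = -39. This suggests b_m = -6^(m - 1) - 3.
For the base case m = 1: the formula gives -4 = -4 = b_1.
For the inductive step, assume it holds for an arbitrary j ≥ 1, so b_j = -6^(j - 1) - 3.
Then b_{j+1} = 6·b_j + 15 = 6·(-6^(j - 1) - 3) + 15 = -6^j - 3 = -6^((j+1) - 1) - 3,
which is the claimed formula at m = j+1.
By induction, the statement is established for all m ≥ 1.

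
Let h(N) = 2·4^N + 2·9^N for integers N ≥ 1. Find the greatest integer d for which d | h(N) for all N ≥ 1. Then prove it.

Computing the first values: h(1) = 26 and h(2) = 194; gcd(26, 194) = 2, so d ≤ 2.
We prove 2 | 2·4^N + 2·9^N for all N ≥ 1 by induction on N.
Base step (N = 1): h(1) = 26 = 2·(13), so 2 | h(1).
Inductive step: assume the claim holds for N = j, i.e. 2 | h(j). Then
h(j+1) − 9·h(j) = (2·4^(j+1) + 2·9^(j+1)) − 9·(2·4^j + 2·9^j) = (2)·4^j·(4 − 9) = (-10)·4^j. Since 2 | h(j) by the inductive hypothesis, 2 | 9·h(j); and 2 | -10 since -10 = 2·-5. Therefore 2 | h(j+1).
By the principle of mathematical induction, the result holds for all N ≥ 1.
Therefore the largest such d is 2.

d = 2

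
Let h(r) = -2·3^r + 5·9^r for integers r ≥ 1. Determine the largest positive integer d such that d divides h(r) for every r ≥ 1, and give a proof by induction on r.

Computing the first values: h(1) = 39 and h(2) = 387; gcd(39, 387) = 3, so d ≤ 3.
We prove 3 | -2·3^r + 5·9^r for all r ≥ 1 by induction on r.
Base case (r = 1): h(1) = 39 = 3·(13), so 3 | h(1).
Inductive step: assume the claim holds for r = p, i.e. 3 | h(p). Then
h(p+1) − 9·h(p) = (-2·3^(p+1) + 5·9^(p+1)) − 9·(-2·3^p + 5·9^p) = (-2)·3^p·(3 − 9) = (12)·3^p. Since 3 | h(p) by the inductive hypothesis, 3 | 9·h(p); and 3 | 12 since 12 = 3·4. Therefore 3 | h(p+1).
Hence, by induction on r, the claim holds for every r ≥ 1.
Therefore the largest such d is 3.

d = 3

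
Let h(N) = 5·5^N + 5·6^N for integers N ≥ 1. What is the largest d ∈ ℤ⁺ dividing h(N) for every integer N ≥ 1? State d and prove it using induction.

Computing the first values: h(1) = 55 and h(2) = 305; gcd(55, 305) = 5, so d ≤ 5.
We prove 5 | 5·5^N + 5·6^N for all N ≥ 1 by induction on N.
Base case (N = 1): h(1) = 55 = 5·(11), so 5 | h(1).
Inductive step: suppose the statement holds for some j ≥ 1, i.e. 5 | h(j). Then
h(j+1) − 6·h(j) = (5·5^(j+1) + 5·6^(j+1)) − 6·(5·5^j + 5·6^j) = (5)·5^j·(5 − 6) = (-5)·5^j. Since 5 | h(j) by the inductive hypothesis, 5 | 6·h(j); and 5 | -5 since -5 = 5·-1. Therefore 5 | h(j+1).
By the principle of mathematical induction, the result holds for all N ≥ 1.
Therefore the largest such d is 5.

d = 5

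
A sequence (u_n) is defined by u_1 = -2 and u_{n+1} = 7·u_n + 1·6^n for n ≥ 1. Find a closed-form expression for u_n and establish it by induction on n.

u_n = -6^n + 4·7^(n - 1)

Computing the first terms: u_1 = -2, u_2 = -8, u_3 = -20. This suggests u_n = -6^n + 4·7^(n - 1).
Base case (n = 1): the formula gives -2 = -2 = u_1.
Inductive step: suppose the statement holds for some m ≥ 1, so u_m = -6^m + 4·7^(m - 1).
Then u_{m+1} = 7·u_m + 1·6^m = 7·(-6^m + 4·7^(m - 1)) + 1·6^m = -6^(m + 1) + 4·7^m = -6^(m+1) + 4·7^((m+1) - 1),
which is the claimed formula at n = m+1.
By the principle of mathematical induction, the result holds for all n ≥ 1.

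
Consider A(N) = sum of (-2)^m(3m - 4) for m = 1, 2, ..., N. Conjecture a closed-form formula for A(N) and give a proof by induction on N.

A(N) = 2(-2)^N(N - 1) + 2

We claim A(N) = 2(-2)^N(N - 1) + 2 for all N ≥ 1.
For the base case N = 1: A(1) = 2, and the closed form gives 2. They agree.
Suppose the result is true for N = m, so A(m) = 2(-2)^m(m - 1) + 2.
Then A(m+1) = A(m) + ((-2)^(m + 1)(3m - 1)) = (2(-2)^m(m - 1) + 2) + ((-2)^(m + 1)(3m - 1)).
Simplifying, A(m+1) = -4(-2)^m·m + 2 = 2(-2)^(m+1)((m+1) - 1) + 2,
which is the closed form with N = m+1.
Hence, by induction on N, the claim holds for every N ≥ 1.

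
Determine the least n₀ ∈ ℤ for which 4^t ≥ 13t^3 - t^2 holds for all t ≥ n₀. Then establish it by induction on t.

n₀ = 6

At t = 5: 1024 < 1600, so the inequality fails and n₀ ≥ 6. We prove 4^t ≥ 13t^3 - t^2 for all t ≥ 6.
Base case (t = 6): 4^t = 4096 and 13t^3 - t^2 = 2772, so 4096 ≥ 2772.
Inductive step: suppose the statement holds for some i ≥ 6, so 4^i ≥ 13i^3 - i^2.
Then 4^(i + 1) = 4·(4^i) ≥ 4·(13i^3 - i^2).
Also, for i ≥ 6 we have 4·(13i^3 - i^2) ≥ 13(i+1)^3 - (i+1)^2, since 4·(13i^3 - i^2) − (13(i+1)^3 - (i+1)^2) = 39i^3 - 42i^2 - 37i - 12, which is nonnegative for all i ≥ 6.
Combining, 4^(i + 1) ≥ 13(i+1)^3 - (i+1)^2.
By induction, the statement is established for all t ≥ 6.
Hence the smallest such n₀ is 6.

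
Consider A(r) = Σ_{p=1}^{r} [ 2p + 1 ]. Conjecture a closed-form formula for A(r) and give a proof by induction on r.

We claim A(r) = r(r + 2) for all r ≥ 1.
Base step (r = 1): A(1) = 3, and the closed form gives 3. They agree.
Inductive step: assume the claim holds for r = p, so A(p) = p(p + 2).
Then A(p+1) = A(p) + (2p + 3) = (p(p + 2)) + (2p + 3).
Simplifying, A(p+1) = (p + 1)(p + 3) = (p+1)((p+1) + 2),
which is the closed form with r = p+1.
By the principle of mathematical induction, the result holds for all r ≥ 1.

A(r) = r(r + 2)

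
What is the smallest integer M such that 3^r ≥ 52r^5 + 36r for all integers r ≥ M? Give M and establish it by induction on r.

At r = 16: 43046721 < 54526528, so the inequality fails and M ≥ 17. We prove 3^r ≥ 52r^5 + 36r for all r ≥ 17.
When r = 17: 3^r = 129140163 and 52r^5 + 36r = 73833176, so 129140163 ≥ 73833176.
Suppose the result is true for r = j, so 3^j ≥ 52j^5 + 36j.
Then 3^(j + 1) = 3·(3^j) ≥ 3·(52j^5 + 36j).
Also, for j ≥ 17 we have 3·(52j^5 + 36j) ≥ 52(j+1)^5 + 36(j+1), since 3·(52j^5 + 36j) − (52(j+1)^5 + 36(j+1)) = 104j^5 - 260j^4 - 520j^3 - 520j^2 - 188j - 88, which is nonnegative for all j ≥ 17.
Combining, 3^(j + 1) ≥ 52(j+1)^5 + 36(j+1).
By the principle of mathematical induction, the result holds for all r ≥ 17.
Hence the smallest such M is 17.

M = 17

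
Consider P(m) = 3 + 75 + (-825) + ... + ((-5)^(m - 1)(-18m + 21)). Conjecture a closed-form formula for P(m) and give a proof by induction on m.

We claim P(m) = 3(-5)^m(m - 1) + 3 for all m ≥ 1.
For the base case m = 1: P(1) = 3, and the closed form gives 3. They agree.
For the inductive step, assume it holds for an arbitrary p ≥ 1, so P(p) = 3(-5)^p(p - 1) + 3.
Then P(p+1) = P(p) + ((-5)^p(-18p + 3)) = (3(-5)^p(p - 1) + 3) + ((-5)^p(-18p + 3)).
Simplifying, P(p+1) = -15(-5)^p·p + 3 = 3(-5)^(p+1)((p+1) - 1) + 3,
which is the closed form with m = p+1.
By the principle of mathematical induction, the result holds for all m ≥ 1.

P(m) = 3(-5)^m(m - 1) + 3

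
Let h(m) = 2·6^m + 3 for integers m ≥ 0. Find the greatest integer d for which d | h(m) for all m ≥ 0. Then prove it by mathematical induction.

Computing the first values: h(0) = 5 and h(1) = 15; gcd(5, 15) = 5, so d ≤ 5.
We prove 5 | 2·6^m + 3 for all m ≥ 0 by induction on m.
For the base case m = 0: h(0) = 5 = 5·(1), so 5 | h(0).
Suppose the result is true for m = i, i.e. 5 | h(i). Then
h(i+1) = 2·6^(i+1) + 3 = 6·(2·6^i + 3) - 15 = 6·h(i) - 15. The first term is divisible by 5 by the inductive hypothesis, and -15 is divisible by 5. Hence 5 | h(i+1).
By induction, the statement is established for all m ≥ 0.
Therefore the largest such d is 5.

d = 5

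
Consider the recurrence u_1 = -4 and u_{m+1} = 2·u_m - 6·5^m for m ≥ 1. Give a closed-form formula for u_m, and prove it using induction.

u_m = 3·2^m - 2·5^m

Computing the first terms: u_1 = -4, u_2 = -38, u_3 = -226. This suggests u_m = 3·2^m - 2·5^m.
For the base case m = 1: the formula gives -4 = -4 = u_1.
Inductive step: assume the claim holds for m = p, so u_p = 3·2^p - 2·5^p.
Then u_{p+1} = 2·u_p - 6·5^p = 2·(3·2^p - 2·5^p) - 6·5^p = 3·2^(p + 1) - 2·5^(p + 1),
which is the claimed formula at m = p+1.
By induction, the statement is established for all m ≥ 1.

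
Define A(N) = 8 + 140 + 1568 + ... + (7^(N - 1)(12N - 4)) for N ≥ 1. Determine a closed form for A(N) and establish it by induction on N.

We claim A(N) = 7^N(2N - 1) + 1 for all N ≥ 1.
Base case (N = 1): A(1) = 8, and the closed form gives 8. They agree.
Inductive step: suppose the statement holds for some j ≥ 1, so A(j) = 7^j(2j - 1) + 1.
Then A(j+1) = A(j) + (7^j(12j + 8)) = (7^j(2j - 1) + 1) + (7^j(12j + 8)).
Simplifying, A(j+1) = 14·7^j·j + 7·7^j + 1 = 7^(j+1)(2(j+1) - 1) + 1,
which is the closed form with N = j+1.
This completes the induction.

A(N) = 7^N(2N - 1) + 1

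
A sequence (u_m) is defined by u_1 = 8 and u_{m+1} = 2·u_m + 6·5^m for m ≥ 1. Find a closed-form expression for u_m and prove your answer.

u_m = -2^m + 2·5^m

Computing the first terms: u_1 = 8, u_2 = 46, u_3 = 242. This suggests u_m = -2^m + 2·5^m.
Base step (m = 1): the formula gives 8 = 8 = u_1.
Inductive step: suppose the statement holds for some k ≥ 1, so u_k = -2^k + 2·5^k.
Then u_{k+1} = 2·u_k + 6·5^k = 2·(-2^k + 2·5^k) + 6·5^k = -2^(k + 1) + 2·5^(k + 1),
which is the claimed formula at m = k+1.
Hence, by induction on m, the claim holds for every m ≥ 1.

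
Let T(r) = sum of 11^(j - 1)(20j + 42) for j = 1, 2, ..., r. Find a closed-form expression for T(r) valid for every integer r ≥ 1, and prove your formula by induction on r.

We claim T(r) = 2·11^r(r + 2) - 4 for all r ≥ 1.
When r = 1: T(1) = 62, and the closed form gives 62. They agree.
Inductive step: suppose the statement holds for some j ≥ 1, so T(j) = 2·11^j(j + 2) - 4.
Then T(j+1) = T(j) + (11^j(20j + 62)) = (2·11^j(j + 2) - 4) + (11^j(20j + 62)).
Simplifying, T(j+1) = 22·11^j·j + 66·11^j - 4 = 2·11^(j+1)((j+1) + 2) - 4,
which is the closed form with r = j+1.
By the principle of mathematical induction, the result holds for all r ≥ 1.

T(r) = 2·11^r(r + 2) - 4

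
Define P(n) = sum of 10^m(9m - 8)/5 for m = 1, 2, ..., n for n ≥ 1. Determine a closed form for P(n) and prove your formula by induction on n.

We claim P(n) = 2·10^n(n - 1) + 2 for all n ≥ 1.
When n = 1: P(1) = 2, and the closed form gives 2. They agree.
Suppose the result is true for n = m, so P(m) = 2·10^m(m - 1) + 2.
Then P(m+1) = P(m) + (10^m(18m + 2)) = (2·10^m(m - 1) + 2) + (10^m(18m + 2)).
Simplifying, P(m+1) = 20·10^m·m + 2 = 2·10^(m+1)((m+1) - 1) + 2,
which is the closed form with n = m+1.
Hence, by induction on n, the claim holds for every n ≥ 1.

P(n) = 2·10^n(n - 1) + 2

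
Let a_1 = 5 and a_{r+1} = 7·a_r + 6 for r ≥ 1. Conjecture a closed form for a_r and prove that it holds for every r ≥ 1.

Computing the first terms: a_1 = 5, a_2 = 41, a_3 = 293. This suggests a_r = 6·7^(r - 1) - 1.
When r = 1: the formula gives 5 = 5 = a_1.
Inductive step: assume the claim holds for r = p, so a_p = 6·7^(p - 1) - 1.
Then a_{p+1} = 7·a_p + 6 = 7·(6·7^(p - 1) - 1) + 6 = 6·7^p - 1 = 6·7^((p+1) - 1) - 1,
which is the claimed formula at r = p+1.
This completes the induction.

a_r = 6·7^(r - 1) - 1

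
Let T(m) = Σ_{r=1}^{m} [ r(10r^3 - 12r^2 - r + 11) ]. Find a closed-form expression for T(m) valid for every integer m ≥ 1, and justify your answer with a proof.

We claim T(m) = m(m + 1)(2m^3 - 3m + 5) for all m ≥ 1.
Base case (m = 1): T(1) = 8, and the closed form gives 8. They agree.
Inductive step: assume the claim holds for m = r, so T(r) = r(2r^4 + 2r^3 - 3r^2 + 2r + 5).
Then T(r+1) = T(r) + (10r^4 + 28r^3 + 23r^2 + 13r + 8) = (r(2r^4 + 2r^3 - 3r^2 + 2r + 5)) + (10r^4 + 28r^3 + 23r^2 + 13r + 8).
Simplifying, T(r+1) = (r + 1)(r + 2)(2r^3 + 6r^2 + 3r + 4) = (r+1)((r+1) + 1)(2(r+1)^3 - 3(r+1) + 5),
which is the closed form with m = r+1.
Hence, by induction on m, the claim holds for every m ≥ 1.

T(m) = m(m + 1)(2m^3 - 3m + 5)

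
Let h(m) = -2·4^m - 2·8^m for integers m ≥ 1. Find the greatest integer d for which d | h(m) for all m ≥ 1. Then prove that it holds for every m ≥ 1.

Computing the first values: h(1) = -24 and h(2) = -160; gcd(-24, -160) = 8, so d ≤ 8.
We prove 8 | -2·4^m - 2·8^m for all m ≥ 1 by induction on m.
Base case (m = 1): h(1) = -24 = 8·(-3), so 8 | h(1).
Suppose the result is true for m = j, i.e. 8 | h(j). Then
h(j+1) − 8·h(j) = (-2·4^(j+1) - 2·8^(j+1)) − 8·(-2·4^j - 2·8^j) = (-2)·4^j·(4 − 8) = (8)·4^j. Since 8 | h(j) by the inductive hypothesis, 8 | 8·h(j); and 8 | 8 since 8 = 8·1. Therefore 8 | h(j+1).
By the principle of mathematical induction, the result holds for all m ≥ 1.
Therefore the largest such d is 8.

d = 8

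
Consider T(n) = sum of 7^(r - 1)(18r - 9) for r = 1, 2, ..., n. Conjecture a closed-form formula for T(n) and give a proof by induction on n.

T(n) = 7^n(3n - 2) + 2

We claim T(n) = 7^n(3n - 2) + 2 for all n ≥ 1.
Base case (n = 1): T(1) = 9, and the closed form gives 9. They agree.
For the inductive step, assume it holds for an arbitrary r ≥ 1, so T(r) = 7^r(3r - 2) + 2.
Then T(r+1) = T(r) + (7^r(18r + 9)) = (7^r(3r - 2) + 2) + (7^r(18r + 9)).
Simplifying, T(r+1) = 21·7^r·r + 7·7^r + 2 = 7^(r+1)(3(r+1) - 2) + 2,
which is the closed form with n = r+1.
This completes the induction.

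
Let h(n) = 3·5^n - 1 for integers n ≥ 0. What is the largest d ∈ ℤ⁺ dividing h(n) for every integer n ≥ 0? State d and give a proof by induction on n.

Computing the first values: h(0) = 2 and h(1) = 14; gcd(2, 14) = 2, so d ≤ 2.
We prove 2 | 3·5^n - 1 for all n ≥ 0 by induction on n.
For the base case n = 0: h(0) = 2 = 2·(1), so 2 | h(0).
Suppose the result is true for n = p, i.e. 2 | h(p). Then
h(p+1) = 3·5^(p+1) - 1 = 5·(3·5^p - 1) + 4 = 5·h(p) + 4. The first term is divisible by 2 by the inductive hypothesis, and 4 is divisible by 2. Hence 2 | h(p+1).
Hence, by induction on n, the claim holds for every n ≥ 0.
Therefore the largest such d is 2.

d = 2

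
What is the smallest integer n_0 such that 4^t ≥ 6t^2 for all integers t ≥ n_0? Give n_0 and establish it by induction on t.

At t = 2: 16 < 24, so the inequality fails and n_0 ≥ 3. We prove 4^t ≥ 6t^2 for all t ≥ 3.
When t = 3: 4^t = 64 and 6t^2 = 54, so 64 ≥ 54.
Inductive step: assume the claim holds for t = i, so 4^i ≥ 6i^2.
Then 4^(i + 1) = 4·(4^i) ≥ 4·(6i^2).
Also, for i ≥ 3 we have 4·(6i^2) ≥ 6(i+1)^2, since 4 ≥ (1 + 1/i)^2 for all i ≥ 3.
Combining, 4^(i + 1) ≥ 6(i+1)^2.
By induction, the statement is established for all t ≥ 3.
Hence the smallest such n_0 is 3.

n_0 = 3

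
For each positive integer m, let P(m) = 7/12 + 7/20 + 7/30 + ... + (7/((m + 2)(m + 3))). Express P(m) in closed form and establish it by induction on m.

P(m) = 7m/(3(m + 3))

We claim P(m) = 7m/(3(m + 3)) for all m ≥ 1.
When m = 1: P(1) = 7/12, and the closed form gives 7/12. They agree.
For the inductive step, assume it holds for an arbitrary i ≥ 1, so P(i) = 7i/(3(i + 3)).
Then P(i+1) = P(i) + (7/((i + 3)(i + 4))) = (7i/(3(i + 3))) + (7/((i + 3)(i + 4))).
Simplifying, P(i+1) = 7(i + 1)/(3(i + 4)) = 7(i+1)/(3((i+1) + 3)),
which is the closed form with m = i+1.
By the principle of mathematical induction, the result holds for all m ≥ 1.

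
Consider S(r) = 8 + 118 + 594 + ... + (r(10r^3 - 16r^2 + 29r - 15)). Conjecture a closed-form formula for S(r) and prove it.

S(r) = r(r + 1)(2r - 1)(r^2 + 3)

We claim S(r) = r(r + 1)(2r - 1)(r^2 + 3) for all r ≥ 1.
Base step (r = 1): S(1) = 8, and the closed form gives 8. They agree.
Suppose the result is true for r = j, so S(j) = j(2j^4 + j^3 + 5j^2 + 3j - 3).
Then S(j+1) = S(j) + (10j^4 + 24j^3 + 41j^2 + 35j + 8) = (j(2j^4 + j^3 + 5j^2 + 3j - 3)) + (10j^4 + 24j^3 + 41j^2 + 35j + 8).
Simplifying, S(j+1) = (j + 1)(j + 2)(2j + 1)(j^2 + 2j + 4) = (j+1)((j+1) + 1)(2(j+1) - 1)((j+1)^2 + 3),
which is the closed form with r = j+1.
By induction, the statement is established for all r ≥ 1.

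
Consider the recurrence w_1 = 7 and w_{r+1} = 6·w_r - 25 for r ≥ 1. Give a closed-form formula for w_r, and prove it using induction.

Computing the first terms: w_1 = 7, w_2 = 17, w_3 = 77. This suggests w_r = 2·6^(r - 1) + 5.
Base case (r = 1): the formula gives 7 = 7 = w_1.
Inductive step: assume the claim holds for r = p, so w_p = 2·6^(p - 1) + 5.
Then w_{p+1} = 6·w_p - 25 = 6·(2·6^(p - 1) + 5) - 25 = 2·6^p + 5 = 2·6^((p+1) - 1) + 5,
which is the claimed formula at r = p+1.
This completes the induction.

w_r = 2·6^(r - 1) + 5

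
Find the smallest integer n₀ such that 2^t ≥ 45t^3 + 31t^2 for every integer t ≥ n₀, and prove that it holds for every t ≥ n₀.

n₀ = 19

At t = 18: 262144 < 272484, so the inequality fails and n₀ ≥ 19. We prove 2^t ≥ 45t^3 + 31t^2 for all t ≥ 19.
Base case (t = 19): 2^t = 524288 and 45t^3 + 31t^2 = 319846, so 524288 ≥ 319846.
Inductive step: suppose the statement holds for some i ≥ 19, so 2^i ≥ 45i^3 + 31i^2.
Then 2^(i + 1) = 2·(2^i) ≥ 2·(45i^3 + 31i^2).
Also, for i ≥ 19 we have 2·(45i^3 + 31i^2) ≥ 45(i+1)^3 + 31(i+1)^2, since 2·(45i^3 + 31i^2) − (45(i+1)^3 + 31(i+1)^2) = 45i^3 - 104i^2 - 197i - 76, which is nonnegative for all i ≥ 19.
Combining, 2^(i + 1) ≥ 45(i+1)^3 + 31(i+1)^2.
By induction, the statement is established for all t ≥ 19.
Hence the smallest such n₀ is 19.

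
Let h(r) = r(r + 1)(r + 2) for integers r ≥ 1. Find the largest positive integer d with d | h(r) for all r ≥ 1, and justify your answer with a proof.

Computing the first values: h(1) = 6 and h(2) = 24; gcd(6, 24) = 6, so d ≤ 6.
We prove 6 | r(r + 1)(r + 2) for all r ≥ 1 by induction on r.
When r = 1: h(1) = 6 = 6·(1), so 6 | h(1).
Inductive step: suppose the statement holds for some p ≥ 1, i.e. 6 | h(p). Then
h(p+1) − h(p) = (p+1)·(p+2)·(p+3) − p·(p+1)·(p+2) = (p+1)·(p+2)·[(p+3) − p] = 3·(p+1)·(p+2). The product of 2 consecutive integers is divisible by (2)! = 2, so h(p+1) − h(p) is divisible by 3·2 = 6. By the inductive hypothesis 6 | h(p), hence 6 | h(p+1).
This completes the induction.
Therefore the largest such d is 6.

d = 6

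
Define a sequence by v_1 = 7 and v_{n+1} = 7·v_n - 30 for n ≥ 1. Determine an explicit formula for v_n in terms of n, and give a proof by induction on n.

Computing the first terms: v_1 = 7, v_2 = 19, v_3 = 103. This suggests v_n = 2·7^(n - 1) + 5.
For the base case n = 1: the formula gives 7 = 7 = v_1.
Inductive step: suppose the statement holds for some k ≥ 1, so v_k = 2·7^(k - 1) + 5.
Then v_{k+1} = 7·v_k - 30 = 7·(2·7^(k - 1) + 5) - 30 = 2·7^k + 5 = 2·7^((k+1) - 1) + 5,
which is the claimed formula at n = k+1.
Hence, by induction on n, the claim holds for every n ≥ 1.

v_n = 2·7^(n - 1) + 5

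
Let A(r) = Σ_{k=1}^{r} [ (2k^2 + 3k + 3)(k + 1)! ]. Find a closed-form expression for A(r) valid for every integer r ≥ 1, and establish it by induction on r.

We claim A(r) = (2r + 1)(r + 2)! - 2 for all r ≥ 1.
Base step (r = 1): A(1) = 16, and the closed form gives 16. They agree.
Suppose the result is true for r = k, so A(k) = (2k + 1)(k + 2)! - 2.
Then A(k+1) = A(k) + ((2k^2 + 7k + 8)(k + 2)!) = ((2k + 1)(k + 2)! - 2) + ((2k^2 + 7k + 8)(k + 2)!).
Simplifying, A(k+1) = (2(k+1) + 1)((k+1) + 2)! - 2,
which is the closed form with r = k+1.
By induction, the statement is established for all r ≥ 1.

A(r) = (2r + 1)(r + 2)! - 2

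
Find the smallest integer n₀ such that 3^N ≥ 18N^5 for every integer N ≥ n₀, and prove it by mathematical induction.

n₀ = 15

At N = 14: 4782969 < 9680832, so the inequality fails and n₀ ≥ 15. We prove 3^N ≥ 18N^5 for all N ≥ 15.
For the base case N = 15: 3^N = 14348907 and 18N^5 = 13668750, so 14348907 ≥ 13668750.
Inductive step: suppose the statement holds for some p ≥ 15, so 3^p ≥ 18p^5.
Then 3^(p + 1) = 3·(3^p) ≥ 3·(18p^5).
Also, for p ≥ 15 we have 3·(18p^5) ≥ 18(p+1)^5, since 3 ≥ (1 + 1/p)^5 for all p ≥ 15.
Combining, 3^(p + 1) ≥ 18(p+1)^5.
Hence, by induction on N, the claim holds for every N ≥ 15.
Hence the smallest such n₀ is 15.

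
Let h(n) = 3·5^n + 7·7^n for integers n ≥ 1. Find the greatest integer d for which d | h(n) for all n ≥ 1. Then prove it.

Computing the first values: h(1) = 64 and h(2) = 418; gcd(64, 418) = 2, so d ≤ 2.
We prove 2 | 3·5^n + 7·7^n for all n ≥ 1 by induction on n.
Base case (n = 1): h(1) = 64 = 2·(32), so 2 | h(1).
Inductive step: assume the claim holds for n = i, i.e. 2 | h(i). Then
h(i+1) − 7·h(i) = (3·5^(i+1) + 7·7^(i+1)) − 7·(3·5^i + 7·7^i) = (3)·5^i·(5 − 7) = (-6)·5^i. Since 2 | h(i) by the inductive hypothesis, 2 | 7·h(i); and 2 | -6 since -6 = 2·-3. Therefore 2 | h(i+1).
Hence, by induction on n, the claim holds for every n ≥ 1.
Therefore the largest such d is 2.

d = 2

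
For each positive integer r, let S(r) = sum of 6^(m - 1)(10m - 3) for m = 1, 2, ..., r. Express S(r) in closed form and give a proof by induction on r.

S(r) = 6^r(2r - 1) + 1

We claim S(r) = 6^r(2r - 1) + 1 for all r ≥ 1.
For the base case r = 1: S(1) = 7, and the closed form gives 7. They agree.
Inductive step: assume the claim holds for r = m, so S(m) = 6^m(2m - 1) + 1.
Then S(m+1) = S(m) + (6^m(10m + 7)) = (6^m(2m - 1) + 1) + (6^m(10m + 7)).
Simplifying, S(m+1) = 12·6^m·m + 6·6^m + 1 = 6^(m+1)(2(m+1) - 1) + 1,
which is the closed form with r = m+1.
This completes the induction.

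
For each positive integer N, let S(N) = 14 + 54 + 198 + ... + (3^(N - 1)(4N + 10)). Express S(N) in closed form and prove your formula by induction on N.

S(N) = 2·3^N(N + 2) - 4

We claim S(N) = 2·3^N(N + 2) - 4 for all N ≥ 1.
Base case (N = 1): S(1) = 14, and the closed form gives 14. They agree.
For the inductive step, assume it holds for an arbitrary p ≥ 1, so S(p) = 2·3^p(p + 2) - 4.
Then S(p+1) = S(p) + (3^p(4p + 14)) = (2·3^p(p + 2) - 4) + (3^p(4p + 14)).
Simplifying, S(p+1) = 6·3^p·p + 18·3^p - 4 = 2·3^(p+1)((p+1) + 2) - 4,
which is the closed form with N = p+1.
By the principle of mathematical induction, the result holds for all N ≥ 1.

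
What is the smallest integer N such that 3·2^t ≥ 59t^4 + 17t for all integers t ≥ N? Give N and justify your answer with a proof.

N = 23

At t = 22: 12582912 < 13821478, so the inequality fails and N ≥ 23. We prove 3·2^t ≥ 59t^4 + 17t for all t ≥ 23.
When t = 23: 3·2^t = 25165824 and 59t^4 + 17t = 16511010, so 25165824 ≥ 16511010.
Inductive step: suppose the statement holds for some k ≥ 23, so 3·2^k ≥ 59k^4 + 17k.
Then 3·2^(k + 1) = 2·(3·2^k) ≥ 2·(59k^4 + 17k).
Also, for k ≥ 23 we have 2·(59k^4 + 17k) ≥ 59(k+1)^4 + 17(k+1), since 2·(59k^4 + 17k) − (59(k+1)^4 + 17(k+1)) = 59k^4 - 236k^3 - 354k^2 - 219k - 76, which is nonnegative for all k ≥ 23.
Combining, 3·2^(k + 1) ≥ 59(k+1)^4 + 17(k+1).
By induction, the statement is established for all t ≥ 23.
Hence the smallest such N is 23.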